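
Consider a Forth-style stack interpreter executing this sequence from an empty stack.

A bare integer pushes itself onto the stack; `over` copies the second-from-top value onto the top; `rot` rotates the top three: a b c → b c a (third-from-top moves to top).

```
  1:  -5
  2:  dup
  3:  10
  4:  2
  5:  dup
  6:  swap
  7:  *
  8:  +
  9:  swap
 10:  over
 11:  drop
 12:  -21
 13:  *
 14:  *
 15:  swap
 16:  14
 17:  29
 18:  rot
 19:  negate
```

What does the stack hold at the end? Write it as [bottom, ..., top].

-5     -> [-5]
dup    -> [-5, -5]
10     -> [-5, -5, 10]
2      -> [-5, -5, 10, 2]
dup    -> [-5, -5, 10, 2, 2]
swap   -> [-5, -5, 10, 2, 2]
*      -> [-5, -5, 10, 4]
+      -> [-5, -5, 14]
swap   -> [-5, 14, -5]
over   -> [-5, 14, -5, 14]
drop   -> [-5, 14, -5]
-21    -> [-5, 14, -5, -21]
*      -> [-5, 14, 105]
*      -> [-5, 1470]
swap   -> [1470, -5]
14     -> [1470, -5, 14]
29     -> [1470, -5, 14, 29]
rot    -> [1470, 14, 29, -5]
negate -> [1470, 14, 29, 5]

[1470, 14, 29, 5]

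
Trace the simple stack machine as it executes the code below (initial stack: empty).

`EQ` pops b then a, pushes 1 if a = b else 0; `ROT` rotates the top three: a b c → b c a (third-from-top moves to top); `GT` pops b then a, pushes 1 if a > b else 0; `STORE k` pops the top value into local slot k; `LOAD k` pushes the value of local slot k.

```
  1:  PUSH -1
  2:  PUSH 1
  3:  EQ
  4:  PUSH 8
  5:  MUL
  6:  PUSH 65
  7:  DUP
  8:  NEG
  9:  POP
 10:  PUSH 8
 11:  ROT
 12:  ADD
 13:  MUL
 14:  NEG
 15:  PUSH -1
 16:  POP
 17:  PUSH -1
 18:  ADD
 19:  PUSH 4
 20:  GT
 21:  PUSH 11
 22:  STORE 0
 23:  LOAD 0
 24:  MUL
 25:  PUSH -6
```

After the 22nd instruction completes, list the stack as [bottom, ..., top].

PUSH -1 : [-1]
PUSH 1  : [-1, 1]
EQ      : [0]
PUSH 8  : [0, 8]
MUL     : [0]
PUSH 65 : [0, 65]
DUP     : [0, 65, 65]
NEG     : [0, 65, -65]
POP     : [0, 65]
PUSH 8  : [0, 65, 8]
ROT     : [65, 8, 0]
ADD     : [65, 8]
MUL     : [520]
NEG     : [-520]
PUSH -1 : [-520, -1]
POP     : [-520]
PUSH -1 : [-520, -1]
ADD     : [-521]
PUSH 4  : [-521, 4]
GT      : [0]
PUSH 11 : [0, 11]
STORE 0 : [0]

[0]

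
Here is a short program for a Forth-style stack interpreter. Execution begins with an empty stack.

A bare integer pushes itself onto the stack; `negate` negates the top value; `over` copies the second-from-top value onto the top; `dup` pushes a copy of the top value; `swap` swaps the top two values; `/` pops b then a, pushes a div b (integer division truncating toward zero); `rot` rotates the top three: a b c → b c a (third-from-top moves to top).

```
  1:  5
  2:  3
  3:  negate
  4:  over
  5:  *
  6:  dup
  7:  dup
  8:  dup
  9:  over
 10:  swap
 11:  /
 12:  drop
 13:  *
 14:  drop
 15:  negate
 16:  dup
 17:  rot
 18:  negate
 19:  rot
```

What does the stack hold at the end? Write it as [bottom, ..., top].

[15, -5, 15]

5      : [5]
3      : [5, 3]
negate : [5, -3]
over   : [5, -3, 5]
*      : [5, -15]
dup    : [5, -15, -15]
dup    : [5, -15, -15, -15]
dup    : [5, -15, -15, -15, -15]
over   : [5, -15, -15, -15, -15, -15]
swap   : [5, -15, -15, -15, -15, -15]
/      : [5, -15, -15, -15, 1]
drop   : [5, -15, -15, -15]
*      : [5, -15, 225]
drop   : [5, -15]
negate : [5, 15]
dup    : [5, 15, 15]
rot    : [15, 15, 5]
negate : [15, 15, -5]
rot    : [15, -5, 15]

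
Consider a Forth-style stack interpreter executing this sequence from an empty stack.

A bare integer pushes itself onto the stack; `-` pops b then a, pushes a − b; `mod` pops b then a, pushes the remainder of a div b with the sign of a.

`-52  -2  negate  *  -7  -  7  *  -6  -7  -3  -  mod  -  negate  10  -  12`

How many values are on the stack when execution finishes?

-52    : -52
-2     : -52 -2
negate : -52 2
*      : -104
-7     : -104 -7
-      : -97
7      : -97 7
*      : -679
-6     : -679 -6
-7     : -679 -6 -7
-3     : -679 -6 -7 -3
-      : -679 -6 -4
mod    : -679 -2
-      : -677
negate : 677
10     : 677 10
-      : 667
12     : 667 12

2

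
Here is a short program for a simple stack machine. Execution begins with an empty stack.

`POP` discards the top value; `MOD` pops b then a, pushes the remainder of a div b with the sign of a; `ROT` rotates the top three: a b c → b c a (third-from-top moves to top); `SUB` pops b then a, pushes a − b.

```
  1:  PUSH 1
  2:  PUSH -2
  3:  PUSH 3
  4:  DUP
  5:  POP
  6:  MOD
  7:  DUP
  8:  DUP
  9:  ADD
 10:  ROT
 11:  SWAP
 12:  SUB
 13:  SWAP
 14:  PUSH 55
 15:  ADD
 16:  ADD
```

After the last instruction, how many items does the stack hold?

PUSH 1  : [1]
PUSH -2 : [1, -2]
PUSH 3  : [1, -2, 3]
DUP     : [1, -2, 3, 3]
POP     : [1, -2, 3]
MOD     : [1, -2]
DUP     : [1, -2, -2]
DUP     : [1, -2, -2, -2]
ADD     : [1, -2, -4]
ROT     : [-2, -4, 1]
SWAP    : [-2, 1, -4]
SUB     : [-2, 5]
SWAP    : [5, -2]
PUSH 55 : [5, -2, 55]
ADD     : [5, 53]
ADD     : [58]

1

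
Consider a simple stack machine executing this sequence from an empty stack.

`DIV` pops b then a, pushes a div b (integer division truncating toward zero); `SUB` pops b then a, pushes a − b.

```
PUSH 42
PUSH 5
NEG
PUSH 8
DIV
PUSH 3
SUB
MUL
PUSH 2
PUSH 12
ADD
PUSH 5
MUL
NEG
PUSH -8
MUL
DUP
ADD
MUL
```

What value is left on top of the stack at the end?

PUSH 42 -> 42
PUSH 5  -> 42 5
NEG     -> 42 -5
PUSH 8  -> 42 -5 8
DIV     -> 42 0
PUSH 3  -> 42 0 3
SUB     -> 42 -3
MUL     -> -126
PUSH 2  -> -126 2
PUSH 12 -> -126 2 12
ADD     -> -126 14
PUSH 5  -> -126 14 5
MUL     -> -126 70
NEG     -> -126 -70
PUSH -8 -> -126 -70 -8
MUL     -> -126 560
DUP     -> -126 560 560
ADD     -> -126 1120
MUL     -> -141120

-141120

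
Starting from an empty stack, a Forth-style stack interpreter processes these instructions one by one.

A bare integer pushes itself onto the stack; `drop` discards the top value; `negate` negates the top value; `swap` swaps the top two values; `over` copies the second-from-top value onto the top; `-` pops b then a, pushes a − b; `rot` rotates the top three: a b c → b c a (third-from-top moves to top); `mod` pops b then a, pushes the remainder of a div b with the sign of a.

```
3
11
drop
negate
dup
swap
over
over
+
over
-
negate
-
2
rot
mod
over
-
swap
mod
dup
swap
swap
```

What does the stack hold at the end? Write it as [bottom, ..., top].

[2, 2]

3      → [3]
11     → [3, 11]
drop   → [3]
negate → [-3]
dup    → [-3, -3]
swap   → [-3, -3]
over   → [-3, -3, -3]
over   → [-3, -3, -3, -3]
+      → [-3, -3, -6]
over   → [-3, -3, -6, -3]
-      → [-3, -3, -3]
negate → [-3, -3, 3]
-      → [-3, -6]
2      → [-3, -6, 2]
rot    → [-6, 2, -3]
mod    → [-6, 2]
over   → [-6, 2, -6]
-      → [-6, 8]
swap   → [8, -6]
mod    → [2]
dup    → [2, 2]
swap   → [2, 2]
swap   → [2, 2]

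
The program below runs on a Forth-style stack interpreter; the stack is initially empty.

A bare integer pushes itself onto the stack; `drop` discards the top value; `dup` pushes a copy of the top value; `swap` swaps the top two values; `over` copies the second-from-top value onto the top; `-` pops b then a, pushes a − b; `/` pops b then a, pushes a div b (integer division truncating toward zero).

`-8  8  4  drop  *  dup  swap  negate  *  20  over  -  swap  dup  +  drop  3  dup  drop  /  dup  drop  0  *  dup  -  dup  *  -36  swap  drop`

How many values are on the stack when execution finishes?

-8      -8
8       -8 8
4       -8 8 4
drop    -8 8
*       -64
dup     -64 -64
swap    -64 -64
negate  -64 64
*       -4096
20      -4096 20
over    -4096 20 -4096
-       -4096 4116
swap    4116 -4096
dup     4116 -4096 -4096
+       4116 -8192
drop    4116
3       4116 3
dup     4116 3 3
drop    4116 3
/       1372
dup     1372 1372
drop    1372
0       1372 0
*       0
dup     0 0
-       0
dup     0 0
*       0
-36     0 -36
swap    -36 0
drop    -36

1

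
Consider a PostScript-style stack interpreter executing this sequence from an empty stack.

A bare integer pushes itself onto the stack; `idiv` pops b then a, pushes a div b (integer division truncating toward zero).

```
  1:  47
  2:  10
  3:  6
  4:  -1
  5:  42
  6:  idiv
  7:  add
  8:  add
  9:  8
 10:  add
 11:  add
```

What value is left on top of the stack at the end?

71

47   -> [47]
10   -> [47, 10]
6    -> [47, 10, 6]
-1   -> [47, 10, 6, -1]
42   -> [47, 10, 6, -1, 42]
idiv -> [47, 10, 6, 0]
add  -> [47, 10, 6]
add  -> [47, 16]
8    -> [47, 16, 8]
add  -> [47, 24]
add  -> [71]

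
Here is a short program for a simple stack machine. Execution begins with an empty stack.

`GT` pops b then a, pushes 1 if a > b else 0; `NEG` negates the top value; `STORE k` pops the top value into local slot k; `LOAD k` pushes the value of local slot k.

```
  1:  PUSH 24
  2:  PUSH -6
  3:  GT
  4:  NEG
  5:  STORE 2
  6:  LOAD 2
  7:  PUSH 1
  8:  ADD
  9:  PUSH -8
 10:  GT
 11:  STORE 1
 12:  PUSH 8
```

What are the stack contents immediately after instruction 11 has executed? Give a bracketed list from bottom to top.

[]

PUSH 24 : [24]
PUSH -6 : [24, -6]
GT      : [1]
NEG     : [-1]
STORE 2 : []
LOAD 2  : [-1]
PUSH 1  : [-1, 1]
ADD     : [0]
PUSH -8 : [0, -8]
GT      : [1]
STORE 1 : []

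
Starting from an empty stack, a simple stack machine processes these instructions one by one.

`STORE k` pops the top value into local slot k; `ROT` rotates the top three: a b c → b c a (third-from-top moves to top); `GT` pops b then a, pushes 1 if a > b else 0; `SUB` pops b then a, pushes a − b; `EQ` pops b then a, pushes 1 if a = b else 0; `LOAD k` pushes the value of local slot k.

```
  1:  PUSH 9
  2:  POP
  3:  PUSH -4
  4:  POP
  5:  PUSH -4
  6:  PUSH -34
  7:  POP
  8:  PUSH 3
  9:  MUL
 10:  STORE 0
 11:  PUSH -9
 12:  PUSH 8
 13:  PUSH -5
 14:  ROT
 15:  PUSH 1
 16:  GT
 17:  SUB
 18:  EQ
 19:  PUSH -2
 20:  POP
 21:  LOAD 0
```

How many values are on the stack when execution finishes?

PUSH 9   : 9
POP      : (empty)
PUSH -4  : -4
POP      : (empty)
PUSH -4  : -4
PUSH -34 : -4 -34
POP      : -4
PUSH 3   : -4 3
MUL      : -12
STORE 0  : (empty)
PUSH -9  : -9
PUSH 8   : -9 8
PUSH -5  : -9 8 -5
ROT      : 8 -5 -9
PUSH 1   : 8 -5 -9 1
GT       : 8 -5 0
SUB      : 8 -5
EQ       : 0
PUSH -2  : 0 -2
POP      : 0
LOAD 0   : 0 -12

2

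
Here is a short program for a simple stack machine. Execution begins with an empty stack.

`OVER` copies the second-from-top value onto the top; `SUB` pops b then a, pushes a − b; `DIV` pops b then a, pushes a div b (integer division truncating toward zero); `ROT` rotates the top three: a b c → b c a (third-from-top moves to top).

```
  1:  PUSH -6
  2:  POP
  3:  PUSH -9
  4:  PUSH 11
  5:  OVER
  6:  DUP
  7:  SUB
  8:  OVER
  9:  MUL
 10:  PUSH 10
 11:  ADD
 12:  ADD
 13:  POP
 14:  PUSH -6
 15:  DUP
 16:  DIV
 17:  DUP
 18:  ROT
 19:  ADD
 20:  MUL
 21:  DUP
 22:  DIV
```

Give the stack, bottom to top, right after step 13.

[-9]

PUSH -6  -6
POP      (empty)
PUSH -9  -9
PUSH 11  -9 11
OVER     -9 11 -9
DUP      -9 11 -9 -9
SUB      -9 11 0
OVER     -9 11 0 11
MUL      -9 11 0
PUSH 10  -9 11 0 10
ADD      -9 11 10
ADD      -9 21
POP      -9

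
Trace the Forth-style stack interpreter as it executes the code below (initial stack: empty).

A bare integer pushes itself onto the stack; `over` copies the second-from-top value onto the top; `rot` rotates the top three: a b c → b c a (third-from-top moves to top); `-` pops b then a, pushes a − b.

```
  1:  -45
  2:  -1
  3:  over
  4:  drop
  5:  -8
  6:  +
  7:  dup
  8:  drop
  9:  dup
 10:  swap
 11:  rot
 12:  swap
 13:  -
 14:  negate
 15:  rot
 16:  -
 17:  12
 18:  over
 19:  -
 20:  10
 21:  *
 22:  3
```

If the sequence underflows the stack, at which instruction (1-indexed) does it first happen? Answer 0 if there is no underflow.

-45     [-45]
-1      [-45, -1]
over    [-45, -1, -45]
drop    [-45, -1]
-8      [-45, -1, -8]
+       [-45, -9]
dup     [-45, -9, -9]
drop    [-45, -9]
dup     [-45, -9, -9]
swap    [-45, -9, -9]
rot     [-9, -9, -45]
swap    [-9, -45, -9]
-       [-9, -36]
negate  [-9, 36]
rot  — needs 3 operands, stack has 2 → underflow

15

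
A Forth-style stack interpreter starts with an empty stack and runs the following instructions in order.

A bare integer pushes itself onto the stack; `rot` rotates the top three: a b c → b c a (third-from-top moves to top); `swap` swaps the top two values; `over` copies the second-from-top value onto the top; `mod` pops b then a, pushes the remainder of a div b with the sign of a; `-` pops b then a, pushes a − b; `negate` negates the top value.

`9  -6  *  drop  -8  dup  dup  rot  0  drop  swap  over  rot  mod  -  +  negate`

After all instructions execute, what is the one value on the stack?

9      : 9
-6     : 9 -6
*      : -54
drop   : (empty)
-8     : -8
dup    : -8 -8
dup    : -8 -8 -8
rot    : -8 -8 -8
0      : -8 -8 -8 0
drop   : -8 -8 -8
swap   : -8 -8 -8
over   : -8 -8 -8 -8
rot    : -8 -8 -8 -8
mod    : -8 -8 0
-      : -8 -8
+      : -16
negate : 16

16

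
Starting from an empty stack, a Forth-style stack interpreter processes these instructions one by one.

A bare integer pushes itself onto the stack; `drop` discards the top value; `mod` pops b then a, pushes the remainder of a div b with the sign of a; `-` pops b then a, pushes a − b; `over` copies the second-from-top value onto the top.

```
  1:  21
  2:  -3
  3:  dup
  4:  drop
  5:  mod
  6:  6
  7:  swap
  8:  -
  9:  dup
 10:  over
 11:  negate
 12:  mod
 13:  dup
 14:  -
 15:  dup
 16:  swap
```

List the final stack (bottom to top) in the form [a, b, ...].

[6, 0, 0]

21     : 21
-3     : 21 -3
dup    : 21 -3 -3
drop   : 21 -3
mod    : 0
6      : 0 6
swap   : 6 0
-      : 6
dup    : 6 6
over   : 6 6 6
negate : 6 6 -6
mod    : 6 0
dup    : 6 0 0
-      : 6 0
dup    : 6 0 0
swap   : 6 0 0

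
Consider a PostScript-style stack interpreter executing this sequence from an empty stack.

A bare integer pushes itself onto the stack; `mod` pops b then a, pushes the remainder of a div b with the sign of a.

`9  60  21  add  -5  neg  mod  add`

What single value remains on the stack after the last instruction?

10

9   -> 9
60  -> 9 60
21  -> 9 60 21
add -> 9 81
-5  -> 9 81 -5
neg -> 9 81 5
mod -> 9 1
add -> 10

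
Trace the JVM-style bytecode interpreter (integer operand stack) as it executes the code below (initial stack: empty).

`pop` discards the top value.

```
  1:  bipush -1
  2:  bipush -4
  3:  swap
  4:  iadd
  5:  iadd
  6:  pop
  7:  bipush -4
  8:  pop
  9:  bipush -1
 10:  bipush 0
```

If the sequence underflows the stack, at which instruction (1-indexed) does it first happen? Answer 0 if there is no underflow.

5

bipush -1 : -1
bipush -4 : -1 -4
swap      : -4 -1
iadd      : -5
iadd  — needs 2 operands, stack has 1 → underflow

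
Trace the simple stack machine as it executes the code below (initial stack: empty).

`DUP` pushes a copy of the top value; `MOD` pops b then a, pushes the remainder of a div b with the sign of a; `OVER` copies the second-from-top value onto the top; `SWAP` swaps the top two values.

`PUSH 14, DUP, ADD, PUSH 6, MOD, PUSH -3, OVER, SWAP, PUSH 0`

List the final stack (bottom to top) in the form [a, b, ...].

[4, 4, -3, 0]

PUSH 14 → [14]
DUP     → [14, 14]
ADD     → [28]
PUSH 6  → [28, 6]
MOD     → [4]
PUSH -3 → [4, -3]
OVER    → [4, -3, 4]
SWAP    → [4, 4, -3]
PUSH 0  → [4, 4, -3, 0]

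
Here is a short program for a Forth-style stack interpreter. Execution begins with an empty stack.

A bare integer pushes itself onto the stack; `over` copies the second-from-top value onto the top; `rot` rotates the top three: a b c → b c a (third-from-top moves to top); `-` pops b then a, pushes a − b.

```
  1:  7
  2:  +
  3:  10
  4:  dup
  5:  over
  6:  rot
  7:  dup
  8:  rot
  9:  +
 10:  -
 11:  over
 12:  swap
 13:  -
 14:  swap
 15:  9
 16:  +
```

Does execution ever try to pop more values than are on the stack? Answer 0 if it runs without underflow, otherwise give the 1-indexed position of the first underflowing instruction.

7 → [7]
+  — needs 2 operands, stack has 1 → underflow

2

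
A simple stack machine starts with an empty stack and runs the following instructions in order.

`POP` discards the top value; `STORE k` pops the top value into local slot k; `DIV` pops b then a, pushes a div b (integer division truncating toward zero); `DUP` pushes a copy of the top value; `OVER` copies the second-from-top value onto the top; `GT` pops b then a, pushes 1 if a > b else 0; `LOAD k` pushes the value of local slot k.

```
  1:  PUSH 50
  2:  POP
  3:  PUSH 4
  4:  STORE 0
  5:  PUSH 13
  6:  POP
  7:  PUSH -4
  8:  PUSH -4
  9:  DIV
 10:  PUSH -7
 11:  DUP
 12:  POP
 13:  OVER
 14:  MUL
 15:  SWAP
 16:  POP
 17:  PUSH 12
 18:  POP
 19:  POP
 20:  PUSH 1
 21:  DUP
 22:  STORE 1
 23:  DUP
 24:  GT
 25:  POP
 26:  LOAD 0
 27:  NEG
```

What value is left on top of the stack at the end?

PUSH 50  50
POP      (empty)
PUSH 4   4
STORE 0  (empty)
PUSH 13  13
POP      (empty)
PUSH -4  -4
PUSH -4  -4 -4
DIV      1
PUSH -7  1 -7
DUP      1 -7 -7
POP      1 -7
OVER     1 -7 1
MUL      1 -7
SWAP     -7 1
POP      -7
PUSH 12  -7 12
POP      -7
POP      (empty)
PUSH 1   1
DUP      1 1
STORE 1  1
DUP      1 1
GT       0
POP      (empty)
LOAD 0   4
NEG      -4

-4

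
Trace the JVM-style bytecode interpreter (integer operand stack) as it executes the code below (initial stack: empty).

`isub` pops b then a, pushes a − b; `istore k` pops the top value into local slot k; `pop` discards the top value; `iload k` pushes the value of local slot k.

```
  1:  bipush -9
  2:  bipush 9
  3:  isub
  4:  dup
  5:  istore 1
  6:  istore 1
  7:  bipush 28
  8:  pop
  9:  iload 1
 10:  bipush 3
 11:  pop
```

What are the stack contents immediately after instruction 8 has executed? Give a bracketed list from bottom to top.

[]

bipush -9 -> [-9]
bipush 9  -> [-9, 9]
isub      -> [-18]
dup       -> [-18, -18]
istore 1  -> [-18]
istore 1  -> []
bipush 28 -> [28]
pop       -> []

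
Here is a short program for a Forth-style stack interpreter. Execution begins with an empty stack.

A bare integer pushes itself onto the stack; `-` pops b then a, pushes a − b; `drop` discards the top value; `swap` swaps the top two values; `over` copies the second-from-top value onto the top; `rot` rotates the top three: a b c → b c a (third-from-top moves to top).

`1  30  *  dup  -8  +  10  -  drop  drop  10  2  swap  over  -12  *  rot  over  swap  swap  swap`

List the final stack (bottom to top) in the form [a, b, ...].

1     [1]
30    [1, 30]
*     [30]
dup   [30, 30]
-8    [30, 30, -8]
+     [30, 22]
10    [30, 22, 10]
-     [30, 12]
drop  [30]
drop  []
10    [10]
2     [10, 2]
swap  [2, 10]
over  [2, 10, 2]
-12   [2, 10, 2, -12]
*     [2, 10, -24]
rot   [10, -24, 2]
over  [10, -24, 2, -24]
swap  [10, -24, -24, 2]
swap  [10, -24, 2, -24]
swap  [10, -24, -24, 2]

[10, -24, -24, 2]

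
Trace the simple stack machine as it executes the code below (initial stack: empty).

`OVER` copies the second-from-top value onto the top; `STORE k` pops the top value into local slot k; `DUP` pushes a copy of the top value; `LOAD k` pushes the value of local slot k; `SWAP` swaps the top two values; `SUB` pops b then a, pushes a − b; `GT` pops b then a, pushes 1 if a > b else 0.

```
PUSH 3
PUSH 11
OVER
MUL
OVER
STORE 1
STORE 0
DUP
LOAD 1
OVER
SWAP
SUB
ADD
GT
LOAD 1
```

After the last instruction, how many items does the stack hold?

PUSH 3   [3]
PUSH 11  [3, 11]
OVER     [3, 11, 3]
MUL      [3, 33]
OVER     [3, 33, 3]
STORE 1  [3, 33]
STORE 0  [3]
DUP      [3, 3]
LOAD 1   [3, 3, 3]
OVER     [3, 3, 3, 3]
SWAP     [3, 3, 3, 3]
SUB      [3, 3, 0]
ADD      [3, 3]
GT       [0]
LOAD 1   [0, 3]

2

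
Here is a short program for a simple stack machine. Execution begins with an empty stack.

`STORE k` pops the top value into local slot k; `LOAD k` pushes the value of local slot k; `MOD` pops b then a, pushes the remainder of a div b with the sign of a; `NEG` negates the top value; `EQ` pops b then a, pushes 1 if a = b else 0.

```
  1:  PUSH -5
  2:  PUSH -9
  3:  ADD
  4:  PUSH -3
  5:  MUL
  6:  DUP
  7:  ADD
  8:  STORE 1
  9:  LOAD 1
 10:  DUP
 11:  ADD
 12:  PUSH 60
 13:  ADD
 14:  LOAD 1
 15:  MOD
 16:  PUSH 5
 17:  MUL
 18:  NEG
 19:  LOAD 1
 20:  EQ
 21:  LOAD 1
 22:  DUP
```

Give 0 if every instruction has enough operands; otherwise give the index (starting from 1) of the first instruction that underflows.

0

PUSH -5 → [-5]
PUSH -9 → [-5, -9]
ADD     → [-14]
PUSH -3 → [-14, -3]
MUL     → [42]
DUP     → [42, 42]
ADD     → [84]
STORE 1 → []
LOAD 1  → [84]
DUP     → [84, 84]
ADD     → [168]
PUSH 60 → [168, 60]
ADD     → [228]
LOAD 1  → [228, 84]
MOD     → [60]
PUSH 5  → [60, 5]
MUL     → [300]
NEG     → [-300]
LOAD 1  → [-300, 84]
EQ      → [0]
LOAD 1  → [0, 84]
DUP     → [0, 84, 84]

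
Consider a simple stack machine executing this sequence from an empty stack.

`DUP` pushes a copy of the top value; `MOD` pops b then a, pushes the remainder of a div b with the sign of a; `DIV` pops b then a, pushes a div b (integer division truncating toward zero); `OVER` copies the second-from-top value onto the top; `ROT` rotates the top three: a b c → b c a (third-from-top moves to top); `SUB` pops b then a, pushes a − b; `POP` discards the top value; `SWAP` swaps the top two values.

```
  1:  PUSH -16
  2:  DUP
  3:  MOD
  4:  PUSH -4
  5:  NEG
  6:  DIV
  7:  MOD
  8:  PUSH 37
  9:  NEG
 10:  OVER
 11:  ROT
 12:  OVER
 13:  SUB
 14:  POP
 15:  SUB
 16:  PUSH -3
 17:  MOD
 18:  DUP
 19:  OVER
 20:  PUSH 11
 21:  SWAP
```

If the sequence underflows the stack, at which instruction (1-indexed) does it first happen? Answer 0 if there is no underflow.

7

PUSH -16 → -16
DUP      → -16 -16
MOD      → 0
PUSH -4  → 0 -4
NEG      → 0 4
DIV      → 0
MOD  — needs 2 operands, stack has 1 → underflow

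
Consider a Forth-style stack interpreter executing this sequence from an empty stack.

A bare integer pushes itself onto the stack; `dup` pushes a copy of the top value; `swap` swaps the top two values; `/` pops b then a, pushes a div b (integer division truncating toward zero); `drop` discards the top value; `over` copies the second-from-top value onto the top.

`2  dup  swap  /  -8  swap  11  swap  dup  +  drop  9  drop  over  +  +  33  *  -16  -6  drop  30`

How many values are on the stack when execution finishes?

2    -> 2
dup  -> 2 2
swap -> 2 2
/    -> 1
-8   -> 1 -8
swap -> -8 1
11   -> -8 1 11
swap -> -8 11 1
dup  -> -8 11 1 1
+    -> -8 11 2
drop -> -8 11
9    -> -8 11 9
drop -> -8 11
over -> -8 11 -8
+    -> -8 3
+    -> -5
33   -> -5 33
*    -> -165
-16  -> -165 -16
-6   -> -165 -16 -6
drop -> -165 -16
30   -> -165 -16 30

3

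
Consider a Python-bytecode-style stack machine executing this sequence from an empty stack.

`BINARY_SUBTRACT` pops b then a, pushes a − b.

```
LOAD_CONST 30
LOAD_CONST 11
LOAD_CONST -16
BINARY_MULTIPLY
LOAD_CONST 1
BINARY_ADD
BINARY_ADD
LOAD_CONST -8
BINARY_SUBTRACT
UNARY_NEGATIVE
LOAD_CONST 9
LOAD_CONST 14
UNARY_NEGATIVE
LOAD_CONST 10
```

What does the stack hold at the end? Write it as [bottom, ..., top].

[137, 9, -14, 10]

LOAD_CONST 30    [30]
LOAD_CONST 11    [30, 11]
LOAD_CONST -16   [30, 11, -16]
BINARY_MULTIPLY  [30, -176]
LOAD_CONST 1     [30, -176, 1]
BINARY_ADD       [30, -175]
BINARY_ADD       [-145]
LOAD_CONST -8    [-145, -8]
BINARY_SUBTRACT  [-137]
UNARY_NEGATIVE   [137]
LOAD_CONST 9     [137, 9]
LOAD_CONST 14    [137, 9, 14]
UNARY_NEGATIVE   [137, 9, -14]
LOAD_CONST 10    [137, 9, -14, 10]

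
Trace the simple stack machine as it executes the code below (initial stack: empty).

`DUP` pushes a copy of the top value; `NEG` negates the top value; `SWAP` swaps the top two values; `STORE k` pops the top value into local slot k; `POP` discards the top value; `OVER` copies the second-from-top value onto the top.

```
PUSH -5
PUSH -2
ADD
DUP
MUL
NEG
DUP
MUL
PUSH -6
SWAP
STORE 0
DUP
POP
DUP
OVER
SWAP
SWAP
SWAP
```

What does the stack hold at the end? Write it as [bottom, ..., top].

[-6, -6, -6]

PUSH -5 → -5
PUSH -2 → -5 -2
ADD     → -7
DUP     → -7 -7
MUL     → 49
NEG     → -49
DUP     → -49 -49
MUL     → 2401
PUSH -6 → 2401 -6
SWAP    → -6 2401
STORE 0 → -6
DUP     → -6 -6
POP     → -6
DUP     → -6 -6
OVER    → -6 -6 -6
SWAP    → -6 -6 -6
SWAP    → -6 -6 -6
SWAP    → -6 -6 -6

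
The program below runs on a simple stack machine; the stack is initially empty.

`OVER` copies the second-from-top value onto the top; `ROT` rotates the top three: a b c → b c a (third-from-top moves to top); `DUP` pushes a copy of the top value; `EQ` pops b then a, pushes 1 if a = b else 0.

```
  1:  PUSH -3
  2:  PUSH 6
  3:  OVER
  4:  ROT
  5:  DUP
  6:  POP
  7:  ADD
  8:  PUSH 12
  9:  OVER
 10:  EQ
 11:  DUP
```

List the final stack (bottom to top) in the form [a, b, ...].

[6, -6, 0, 0]

PUSH -3  [-3]
PUSH 6   [-3, 6]
OVER     [-3, 6, -3]
ROT      [6, -3, -3]
DUP      [6, -3, -3, -3]
POP      [6, -3, -3]
ADD      [6, -6]
PUSH 12  [6, -6, 12]
OVER     [6, -6, 12, -6]
EQ       [6, -6, 0]
DUP      [6, -6, 0, 0]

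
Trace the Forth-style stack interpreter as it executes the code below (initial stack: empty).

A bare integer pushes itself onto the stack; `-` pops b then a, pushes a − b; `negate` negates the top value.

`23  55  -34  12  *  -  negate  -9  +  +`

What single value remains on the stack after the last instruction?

23     → 23
55     → 23 55
-34    → 23 55 -34
12     → 23 55 -34 12
*      → 23 55 -408
-      → 23 463
negate → 23 -463
-9     → 23 -463 -9
+      → 23 -472
+      → -449

-449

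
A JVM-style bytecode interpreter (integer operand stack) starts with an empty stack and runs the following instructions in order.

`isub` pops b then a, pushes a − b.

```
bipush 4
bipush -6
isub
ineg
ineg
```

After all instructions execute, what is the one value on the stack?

bipush 4  : 4
bipush -6 : 4 -6
isub      : 10
ineg      : -10
ineg      : 10

10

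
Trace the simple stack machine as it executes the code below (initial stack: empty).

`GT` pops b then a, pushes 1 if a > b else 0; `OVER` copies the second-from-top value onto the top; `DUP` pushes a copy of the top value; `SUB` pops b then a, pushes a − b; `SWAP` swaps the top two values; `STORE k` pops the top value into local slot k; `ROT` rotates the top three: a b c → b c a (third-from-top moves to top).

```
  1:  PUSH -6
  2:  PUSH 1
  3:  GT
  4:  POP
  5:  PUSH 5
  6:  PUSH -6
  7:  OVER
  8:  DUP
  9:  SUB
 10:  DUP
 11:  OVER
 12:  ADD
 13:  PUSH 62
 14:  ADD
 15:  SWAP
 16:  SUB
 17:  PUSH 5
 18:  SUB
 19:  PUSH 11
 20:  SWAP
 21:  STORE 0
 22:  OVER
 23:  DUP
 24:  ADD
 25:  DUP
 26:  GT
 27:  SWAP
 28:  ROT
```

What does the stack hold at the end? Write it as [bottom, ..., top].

[5, 0, 11, -6]

PUSH -6 -> [-6]
PUSH 1  -> [-6, 1]
GT      -> [0]
POP     -> []
PUSH 5  -> [5]
PUSH -6 -> [5, -6]
OVER    -> [5, -6, 5]
DUP     -> [5, -6, 5, 5]
SUB     -> [5, -6, 0]
DUP     -> [5, -6, 0, 0]
OVER    -> [5, -6, 0, 0, 0]
ADD     -> [5, -6, 0, 0]
PUSH 62 -> [5, -6, 0, 0, 62]
ADD     -> [5, -6, 0, 62]
SWAP    -> [5, -6, 62, 0]
SUB     -> [5, -6, 62]
PUSH 5  -> [5, -6, 62, 5]
SUB     -> [5, -6, 57]
PUSH 11 -> [5, -6, 57, 11]
SWAP    -> [5, -6, 11, 57]
STORE 0 -> [5, -6, 11]
OVER    -> [5, -6, 11, -6]
DUP     -> [5, -6, 11, -6, -6]
ADD     -> [5, -6, 11, -12]
DUP     -> [5, -6, 11, -12, -12]
GT      -> [5, -6, 11, 0]
SWAP    -> [5, -6, 0, 11]
ROT     -> [5, 0, 11, -6]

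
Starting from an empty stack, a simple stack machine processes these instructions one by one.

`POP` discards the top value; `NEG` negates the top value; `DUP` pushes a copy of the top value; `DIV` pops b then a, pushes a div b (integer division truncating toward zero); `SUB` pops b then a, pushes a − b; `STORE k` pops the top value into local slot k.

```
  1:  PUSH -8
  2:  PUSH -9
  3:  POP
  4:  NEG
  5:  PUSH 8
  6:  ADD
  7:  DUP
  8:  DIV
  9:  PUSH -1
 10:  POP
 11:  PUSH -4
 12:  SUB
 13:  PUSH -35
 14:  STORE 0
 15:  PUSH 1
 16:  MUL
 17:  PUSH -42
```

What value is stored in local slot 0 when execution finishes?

-35

PUSH -8  -> -8
PUSH -9  -> -8 -9
POP      -> -8
NEG      -> 8
PUSH 8   -> 8 8
ADD      -> 16
DUP      -> 16 16
DIV      -> 1
PUSH -1  -> 1 -1
POP      -> 1
PUSH -4  -> 1 -4
SUB      -> 5
PUSH -35 -> 5 -35
STORE 0  -> 5
PUSH 1   -> 5 1
MUL      -> 5
PUSH -42 -> 5 -42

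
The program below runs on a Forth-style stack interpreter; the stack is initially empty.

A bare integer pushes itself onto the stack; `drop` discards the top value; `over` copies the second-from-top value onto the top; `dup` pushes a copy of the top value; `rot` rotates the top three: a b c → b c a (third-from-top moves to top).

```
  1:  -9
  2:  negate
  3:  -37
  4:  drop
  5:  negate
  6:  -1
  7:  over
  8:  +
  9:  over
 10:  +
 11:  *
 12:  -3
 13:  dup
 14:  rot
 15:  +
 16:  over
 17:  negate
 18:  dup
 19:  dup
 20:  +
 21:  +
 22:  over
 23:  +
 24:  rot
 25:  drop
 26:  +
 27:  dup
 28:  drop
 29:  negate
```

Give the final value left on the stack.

-9     -> [-9]
negate -> [9]
-37    -> [9, -37]
drop   -> [9]
negate -> [-9]
-1     -> [-9, -1]
over   -> [-9, -1, -9]
+      -> [-9, -10]
over   -> [-9, -10, -9]
+      -> [-9, -19]
*      -> [171]
-3     -> [171, -3]
dup    -> [171, -3, -3]
rot    -> [-3, -3, 171]
+      -> [-3, 168]
over   -> [-3, 168, -3]
negate -> [-3, 168, 3]
dup    -> [-3, 168, 3, 3]
dup    -> [-3, 168, 3, 3, 3]
+      -> [-3, 168, 3, 6]
+      -> [-3, 168, 9]
over   -> [-3, 168, 9, 168]
+      -> [-3, 168, 177]
rot    -> [168, 177, -3]
drop   -> [168, 177]
+      -> [345]
dup    -> [345, 345]
drop   -> [345]
negate -> [-345]

-345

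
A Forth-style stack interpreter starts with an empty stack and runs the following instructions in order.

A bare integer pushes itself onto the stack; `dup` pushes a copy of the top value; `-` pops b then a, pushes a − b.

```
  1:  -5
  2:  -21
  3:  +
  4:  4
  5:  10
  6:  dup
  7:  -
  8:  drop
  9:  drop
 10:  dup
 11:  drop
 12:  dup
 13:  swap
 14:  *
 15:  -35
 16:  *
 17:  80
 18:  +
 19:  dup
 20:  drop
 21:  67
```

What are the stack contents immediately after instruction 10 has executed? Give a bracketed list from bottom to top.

-5   → [-5]
-21  → [-5, -21]
+    → [-26]
4    → [-26, 4]
10   → [-26, 4, 10]
dup  → [-26, 4, 10, 10]
-    → [-26, 4, 0]
drop → [-26, 4]
drop → [-26]
dup  → [-26, -26]

[-26, -26]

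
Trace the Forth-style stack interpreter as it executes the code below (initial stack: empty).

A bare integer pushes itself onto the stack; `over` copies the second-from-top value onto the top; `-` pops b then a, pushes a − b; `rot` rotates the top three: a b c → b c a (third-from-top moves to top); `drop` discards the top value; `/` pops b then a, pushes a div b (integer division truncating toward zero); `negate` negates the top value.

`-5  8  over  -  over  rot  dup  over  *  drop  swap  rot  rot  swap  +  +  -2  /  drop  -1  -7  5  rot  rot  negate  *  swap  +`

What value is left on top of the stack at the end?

-2

-5      -5
8       -5 8
over    -5 8 -5
-       -5 13
over    -5 13 -5
rot     13 -5 -5
dup     13 -5 -5 -5
over    13 -5 -5 -5 -5
*       13 -5 -5 25
drop    13 -5 -5
swap    13 -5 -5
rot     -5 -5 13
rot     -5 13 -5
swap    -5 -5 13
+       -5 8
+       3
-2      3 -2
/       -1
drop    (empty)
-1      -1
-7      -1 -7
5       -1 -7 5
rot     -7 5 -1
rot     5 -1 -7
negate  5 -1 7
*       5 -7
swap    -7 5
+       -2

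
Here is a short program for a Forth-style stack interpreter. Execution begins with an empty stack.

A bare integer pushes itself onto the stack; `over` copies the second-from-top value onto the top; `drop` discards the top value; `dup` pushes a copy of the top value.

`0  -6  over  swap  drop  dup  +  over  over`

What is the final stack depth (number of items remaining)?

4

0    → [0]
-6   → [0, -6]
over → [0, -6, 0]
swap → [0, 0, -6]
drop → [0, 0]
dup  → [0, 0, 0]
+    → [0, 0]
over → [0, 0, 0]
over → [0, 0, 0, 0]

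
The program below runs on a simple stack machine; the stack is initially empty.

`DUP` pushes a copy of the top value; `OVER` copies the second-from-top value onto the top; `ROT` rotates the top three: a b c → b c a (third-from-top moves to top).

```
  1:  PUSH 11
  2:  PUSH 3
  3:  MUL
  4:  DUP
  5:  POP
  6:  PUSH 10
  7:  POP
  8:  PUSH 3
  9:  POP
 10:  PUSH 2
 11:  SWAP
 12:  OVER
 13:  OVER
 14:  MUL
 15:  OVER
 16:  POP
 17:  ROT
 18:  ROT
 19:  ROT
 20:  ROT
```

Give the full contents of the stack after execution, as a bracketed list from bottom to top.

[33, 66, 2]

PUSH 11 : [11]
PUSH 3  : [11, 3]
MUL     : [33]
DUP     : [33, 33]
POP     : [33]
PUSH 10 : [33, 10]
POP     : [33]
PUSH 3  : [33, 3]
POP     : [33]
PUSH 2  : [33, 2]
SWAP    : [2, 33]
OVER    : [2, 33, 2]
OVER    : [2, 33, 2, 33]
MUL     : [2, 33, 66]
OVER    : [2, 33, 66, 33]
POP     : [2, 33, 66]
ROT     : [33, 66, 2]
ROT     : [66, 2, 33]
ROT     : [2, 33, 66]
ROT     : [33, 66, 2]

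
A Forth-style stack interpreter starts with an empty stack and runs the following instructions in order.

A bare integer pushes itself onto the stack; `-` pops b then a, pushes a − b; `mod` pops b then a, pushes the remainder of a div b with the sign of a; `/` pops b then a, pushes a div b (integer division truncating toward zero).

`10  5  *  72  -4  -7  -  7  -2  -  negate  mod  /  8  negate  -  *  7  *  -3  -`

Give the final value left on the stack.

11203

10     -> [10]
5      -> [10, 5]
*      -> [50]
72     -> [50, 72]
-4     -> [50, 72, -4]
-7     -> [50, 72, -4, -7]
-      -> [50, 72, 3]
7      -> [50, 72, 3, 7]
-2     -> [50, 72, 3, 7, -2]
-      -> [50, 72, 3, 9]
negate -> [50, 72, 3, -9]
mod    -> [50, 72, 3]
/      -> [50, 24]
8      -> [50, 24, 8]
negate -> [50, 24, -8]
-      -> [50, 32]
*      -> [1600]
7      -> [1600, 7]
*      -> [11200]
-3     -> [11200, -3]
-      -> [11203]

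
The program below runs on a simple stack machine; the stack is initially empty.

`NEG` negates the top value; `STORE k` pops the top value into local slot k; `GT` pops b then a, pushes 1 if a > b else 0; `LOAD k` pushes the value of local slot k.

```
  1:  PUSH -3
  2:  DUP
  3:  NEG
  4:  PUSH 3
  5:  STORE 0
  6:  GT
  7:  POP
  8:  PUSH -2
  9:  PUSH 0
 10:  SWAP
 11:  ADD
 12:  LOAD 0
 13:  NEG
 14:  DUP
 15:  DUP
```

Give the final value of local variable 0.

3

PUSH -3  -3
DUP      -3 -3
NEG      -3 3
PUSH 3   -3 3 3
STORE 0  -3 3
GT       0
POP      (empty)
PUSH -2  -2
PUSH 0   -2 0
SWAP     0 -2
ADD      -2
LOAD 0   -2 3
NEG      -2 -3
DUP      -2 -3 -3
DUP      -2 -3 -3 -3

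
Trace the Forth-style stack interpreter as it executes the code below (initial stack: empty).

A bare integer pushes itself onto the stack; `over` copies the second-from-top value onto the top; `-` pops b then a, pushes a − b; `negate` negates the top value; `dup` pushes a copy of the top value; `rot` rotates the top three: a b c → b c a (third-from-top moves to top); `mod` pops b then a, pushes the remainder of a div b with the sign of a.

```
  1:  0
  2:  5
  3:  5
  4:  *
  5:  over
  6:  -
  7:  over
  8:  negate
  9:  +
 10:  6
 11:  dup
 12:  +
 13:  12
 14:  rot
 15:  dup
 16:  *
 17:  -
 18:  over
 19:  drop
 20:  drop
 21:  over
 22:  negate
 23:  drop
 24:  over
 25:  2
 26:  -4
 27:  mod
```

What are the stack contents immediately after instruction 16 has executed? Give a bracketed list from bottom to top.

[0, 12, 12, 625]

0      -> 0
5      -> 0 5
5      -> 0 5 5
*      -> 0 25
over   -> 0 25 0
-      -> 0 25
over   -> 0 25 0
negate -> 0 25 0
+      -> 0 25
6      -> 0 25 6
dup    -> 0 25 6 6
+      -> 0 25 12
12     -> 0 25 12 12
rot    -> 0 12 12 25
dup    -> 0 12 12 25 25
*      -> 0 12 12 625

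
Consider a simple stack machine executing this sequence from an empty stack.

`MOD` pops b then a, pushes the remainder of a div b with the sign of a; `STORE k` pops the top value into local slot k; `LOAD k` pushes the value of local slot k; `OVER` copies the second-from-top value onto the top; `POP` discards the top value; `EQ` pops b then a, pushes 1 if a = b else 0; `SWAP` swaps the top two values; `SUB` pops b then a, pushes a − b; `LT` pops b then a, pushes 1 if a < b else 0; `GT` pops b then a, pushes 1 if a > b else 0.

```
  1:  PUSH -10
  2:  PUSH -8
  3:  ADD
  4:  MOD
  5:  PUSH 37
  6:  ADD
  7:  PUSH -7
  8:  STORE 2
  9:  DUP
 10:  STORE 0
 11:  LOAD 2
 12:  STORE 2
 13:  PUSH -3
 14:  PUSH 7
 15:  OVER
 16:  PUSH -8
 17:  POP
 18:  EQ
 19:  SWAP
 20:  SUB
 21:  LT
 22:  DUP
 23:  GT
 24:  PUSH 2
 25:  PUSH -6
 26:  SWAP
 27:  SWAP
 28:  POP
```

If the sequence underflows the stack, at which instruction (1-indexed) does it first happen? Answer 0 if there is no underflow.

4

PUSH -10 -> -10
PUSH -8  -> -10 -8
ADD      -> -18
MOD  — needs 2 operands, stack has 1 → underflow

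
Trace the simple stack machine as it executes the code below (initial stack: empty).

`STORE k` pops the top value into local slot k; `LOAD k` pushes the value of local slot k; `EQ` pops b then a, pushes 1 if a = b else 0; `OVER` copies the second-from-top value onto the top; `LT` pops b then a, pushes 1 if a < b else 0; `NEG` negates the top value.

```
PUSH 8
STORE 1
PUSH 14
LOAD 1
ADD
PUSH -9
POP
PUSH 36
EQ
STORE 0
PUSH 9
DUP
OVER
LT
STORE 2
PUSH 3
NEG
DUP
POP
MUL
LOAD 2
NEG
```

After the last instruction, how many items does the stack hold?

2

PUSH 8  : [8]
STORE 1 : []
PUSH 14 : [14]
LOAD 1  : [14, 8]
ADD     : [22]
PUSH -9 : [22, -9]
POP     : [22]
PUSH 36 : [22, 36]
EQ      : [0]
STORE 0 : []
PUSH 9  : [9]
DUP     : [9, 9]
OVER    : [9, 9, 9]
LT      : [9, 0]
STORE 2 : [9]
PUSH 3  : [9, 3]
NEG     : [9, -3]
DUP     : [9, -3, -3]
POP     : [9, -3]
MUL     : [-27]
LOAD 2  : [-27, 0]
NEG     : [-27, 0]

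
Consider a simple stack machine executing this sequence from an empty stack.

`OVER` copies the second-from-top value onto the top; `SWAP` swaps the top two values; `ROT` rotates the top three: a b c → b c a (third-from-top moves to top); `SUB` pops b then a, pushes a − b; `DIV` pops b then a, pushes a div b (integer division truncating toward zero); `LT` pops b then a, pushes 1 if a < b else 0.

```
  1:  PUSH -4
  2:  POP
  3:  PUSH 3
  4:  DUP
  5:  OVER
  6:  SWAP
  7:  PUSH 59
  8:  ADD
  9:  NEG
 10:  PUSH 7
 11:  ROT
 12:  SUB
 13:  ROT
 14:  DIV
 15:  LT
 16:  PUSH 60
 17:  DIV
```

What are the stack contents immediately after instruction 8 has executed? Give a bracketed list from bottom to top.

PUSH -4  [-4]
POP      []
PUSH 3   [3]
DUP      [3, 3]
OVER     [3, 3, 3]
SWAP     [3, 3, 3]
PUSH 59  [3, 3, 3, 59]
ADD      [3, 3, 62]

[3, 3, 62]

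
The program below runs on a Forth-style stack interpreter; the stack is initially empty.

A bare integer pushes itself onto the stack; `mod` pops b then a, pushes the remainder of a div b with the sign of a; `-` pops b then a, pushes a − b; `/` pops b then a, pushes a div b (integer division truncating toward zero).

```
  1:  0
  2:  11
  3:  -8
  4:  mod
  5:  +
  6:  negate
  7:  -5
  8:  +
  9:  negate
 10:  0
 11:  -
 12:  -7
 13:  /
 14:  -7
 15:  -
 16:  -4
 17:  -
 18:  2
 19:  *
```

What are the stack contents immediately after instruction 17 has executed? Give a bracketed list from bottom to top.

[10]

0      -> 0
11     -> 0 11
-8     -> 0 11 -8
mod    -> 0 3
+      -> 3
negate -> -3
-5     -> -3 -5
+      -> -8
negate -> 8
0      -> 8 0
-      -> 8
-7     -> 8 -7
/      -> -1
-7     -> -1 -7
-      -> 6
-4     -> 6 -4
-      -> 10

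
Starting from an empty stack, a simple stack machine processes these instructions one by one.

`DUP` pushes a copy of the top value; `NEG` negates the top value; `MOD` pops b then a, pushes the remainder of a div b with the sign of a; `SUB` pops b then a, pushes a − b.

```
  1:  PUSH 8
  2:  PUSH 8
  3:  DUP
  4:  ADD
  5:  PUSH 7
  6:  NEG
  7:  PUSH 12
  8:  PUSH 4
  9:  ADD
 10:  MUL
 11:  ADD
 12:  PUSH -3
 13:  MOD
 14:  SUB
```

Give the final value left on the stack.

PUSH 8   [8]
PUSH 8   [8, 8]
DUP      [8, 8, 8]
ADD      [8, 16]
PUSH 7   [8, 16, 7]
NEG      [8, 16, -7]
PUSH 12  [8, 16, -7, 12]
PUSH 4   [8, 16, -7, 12, 4]
ADD      [8, 16, -7, 16]
MUL      [8, 16, -112]
ADD      [8, -96]
PUSH -3  [8, -96, -3]
MOD      [8, 0]
SUB      [8]

8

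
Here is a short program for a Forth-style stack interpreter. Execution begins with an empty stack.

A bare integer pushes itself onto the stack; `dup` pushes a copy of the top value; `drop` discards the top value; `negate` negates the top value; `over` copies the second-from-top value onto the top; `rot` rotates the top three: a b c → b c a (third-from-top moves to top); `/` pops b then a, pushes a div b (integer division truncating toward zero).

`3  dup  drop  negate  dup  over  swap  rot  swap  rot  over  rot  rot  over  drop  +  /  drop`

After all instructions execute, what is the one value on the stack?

3      → [3]
dup    → [3, 3]
drop   → [3]
negate → [-3]
dup    → [-3, -3]
over   → [-3, -3, -3]
swap   → [-3, -3, -3]
rot    → [-3, -3, -3]
swap   → [-3, -3, -3]
rot    → [-3, -3, -3]
over   → [-3, -3, -3, -3]
rot    → [-3, -3, -3, -3]
rot    → [-3, -3, -3, -3]
over   → [-3, -3, -3, -3, -3]
drop   → [-3, -3, -3, -3]
+      → [-3, -3, -6]
/      → [-3, 0]
drop   → [-3]

-3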